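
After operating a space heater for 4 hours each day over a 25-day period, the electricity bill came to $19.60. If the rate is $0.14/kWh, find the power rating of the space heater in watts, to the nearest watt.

Energy = $19.60 ÷ $0.14/kWh = 140 kWh
Runtime = 4 h/day × 25 days = 100 h
Power = 140 kWh ÷ 100 h = 1.4 kW = 1400 W

1400 W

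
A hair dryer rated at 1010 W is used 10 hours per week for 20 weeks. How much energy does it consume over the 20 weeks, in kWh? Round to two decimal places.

Runtime = 10 h/week × 20 weeks = 200 h
Energy = 1.01 kW × 200 h = 202 kWh

202.00 kWh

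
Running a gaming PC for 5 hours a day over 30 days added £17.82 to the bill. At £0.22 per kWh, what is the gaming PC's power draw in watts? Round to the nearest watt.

Energy = £17.82 ÷ £0.22/kWh = 81 kWh
Runtime = 5 h/day × 30 days = 150 h
Power = 81 kWh ÷ 150 h = 0.54 kW = 540 W

540 W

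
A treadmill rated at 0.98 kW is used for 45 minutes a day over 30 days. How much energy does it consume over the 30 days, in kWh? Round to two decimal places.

22.05 kWh

Runtime = 45 min × 30 = 1350 min = 22.5 h
Energy = 0.98 kW × 22.5 h = 22.05 kWh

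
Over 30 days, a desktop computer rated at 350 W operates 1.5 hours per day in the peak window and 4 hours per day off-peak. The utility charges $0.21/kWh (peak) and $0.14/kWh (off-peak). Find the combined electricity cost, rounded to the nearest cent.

Peak energy = 0.35 kW × 1.5 h × 30 = 15.75 kWh
Off-peak energy = 0.35 kW × 4 h × 30 = 42 kWh
Cost = 15.75 × $0.21 + 42 × $0.14 = $3.3075 + $5.88 = $9.19

$9.19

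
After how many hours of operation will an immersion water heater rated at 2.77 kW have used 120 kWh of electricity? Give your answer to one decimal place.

43.3 h

Hours = 120 kWh ÷ 2.77 kW = 43.3 h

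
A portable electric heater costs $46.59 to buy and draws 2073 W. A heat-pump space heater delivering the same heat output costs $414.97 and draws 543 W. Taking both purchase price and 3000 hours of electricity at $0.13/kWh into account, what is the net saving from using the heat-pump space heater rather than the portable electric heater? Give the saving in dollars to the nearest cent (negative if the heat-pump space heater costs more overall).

$228.32

portable electric heater: $46.59 + (2073/1000) kW × 3000 h × $0.13 = $46.59 + $808.47 = $855.06
heat-pump space heater: $414.97 + (543/1000) kW × 3000 h × $0.13 = $414.97 + $211.77 = $626.74
Saving = $855.06 − $626.74 = $228.32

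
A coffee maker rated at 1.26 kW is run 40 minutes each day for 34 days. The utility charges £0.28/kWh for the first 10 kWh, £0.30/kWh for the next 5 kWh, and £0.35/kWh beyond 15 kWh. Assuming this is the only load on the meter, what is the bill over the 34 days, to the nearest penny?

£9.05

Runtime = 40 min × 34 = 1360 min = 22.666666… h
Energy = 1.26 kW × 22.666666… h = 28.56 kWh
Tier 1 (0–10 kWh): 10 × £0.28 = £2.8
Tier 2 (10–15 kWh): 5 × £0.30 = £1.5
Above 15 kWh: 13.56 × £0.35 = £4.746
Bill = £9.05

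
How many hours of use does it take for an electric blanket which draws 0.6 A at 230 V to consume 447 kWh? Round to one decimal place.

Power = 0.6 A × 230 V = 138 W = 0.138 kW
Hours = 447 kWh ÷ 0.138 kW = 3239.1 h

3239.1 h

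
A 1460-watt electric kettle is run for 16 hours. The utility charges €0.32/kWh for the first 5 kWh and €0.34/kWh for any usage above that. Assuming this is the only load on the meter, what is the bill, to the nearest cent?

€7.84

Energy = 1.46 kW × 16 h = 23.36 kWh
Tier 1 (0–5 kWh): 5 × €0.32 = €1.6
Above 5 kWh: 18.36 × €0.34 = €6.2424
Bill = €7.84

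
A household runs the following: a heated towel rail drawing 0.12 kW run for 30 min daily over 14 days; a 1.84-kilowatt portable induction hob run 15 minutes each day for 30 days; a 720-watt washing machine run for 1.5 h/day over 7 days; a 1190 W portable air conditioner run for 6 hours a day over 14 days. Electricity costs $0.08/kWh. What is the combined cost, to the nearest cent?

heated towel rail: Runtime = 30 min × 14 = 420 min = 7 h
heated towel rail: 0.12 kW × 7 h = 0.84 kWh
portable induction hob: Runtime = 15 min × 30 = 450 min = 7.5 h
portable induction hob: 1.84 kW × 7.5 h = 13.8 kWh
washing machine: Runtime = 1.5 h/day × 7 days = 10.5 h
washing machine: 0.72 kW × 10.5 h = 7.56 kWh
portable air conditioner: Runtime = 6 h/day × 14 days = 84 h
portable air conditioner: 1.19 kW × 84 h = 99.96 kWh
Total energy = 122.16 kWh
Cost = 122.16 × $0.08 = $9.77

$9.77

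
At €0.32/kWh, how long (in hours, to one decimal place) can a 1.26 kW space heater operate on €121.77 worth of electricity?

Energy available = €121.77 ÷ €0.32/kWh = 380.5313 kWh
Hours = 380.5313 kWh ÷ 1.26 kW = 302.0 h

302.0 h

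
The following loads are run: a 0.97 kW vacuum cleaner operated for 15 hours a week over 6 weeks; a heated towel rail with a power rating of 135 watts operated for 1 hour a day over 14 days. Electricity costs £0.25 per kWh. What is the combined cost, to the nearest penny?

£22.30

vacuum cleaner: Runtime = 15 h/week × 6 weeks = 90 h
vacuum cleaner: 0.97 kW × 90 h = 87.3 kWh
heated towel rail: Runtime = 1 h/day × 14 days = 14 h
heated towel rail: 0.135 kW × 14 h = 1.89 kWh
Total energy = 89.19 kWh
Cost = 89.19 × £0.25 = £22.30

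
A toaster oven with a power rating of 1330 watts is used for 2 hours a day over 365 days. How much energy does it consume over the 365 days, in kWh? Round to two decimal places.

970.90 kWh

Runtime = 2 h/day × 365 days = 730 h
Energy = 1.33 kW × 730 h = 970.9 kWh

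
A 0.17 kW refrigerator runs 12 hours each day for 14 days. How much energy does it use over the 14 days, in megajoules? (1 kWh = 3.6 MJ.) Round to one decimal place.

102.8 MJ

Runtime = 12 h/day × 14 days = 168 h
Energy = 0.17 kW × 168 h = 28.56 kWh
= 28.56 × 3.6 MJ = 102.8 MJ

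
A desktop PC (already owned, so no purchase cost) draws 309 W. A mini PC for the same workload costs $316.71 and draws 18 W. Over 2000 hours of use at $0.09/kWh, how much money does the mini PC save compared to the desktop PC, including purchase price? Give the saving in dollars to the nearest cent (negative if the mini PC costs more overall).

-$264.33

desktop PC: $0.00 + (309/1000) kW × 2000 h × $0.09 = $0.00 + $55.62 = $55.62
mini PC: $316.71 + (18/1000) kW × 2000 h × $0.09 = $316.71 + $3.24 = $319.95
Saving = $55.62 − $319.95 = −$264.33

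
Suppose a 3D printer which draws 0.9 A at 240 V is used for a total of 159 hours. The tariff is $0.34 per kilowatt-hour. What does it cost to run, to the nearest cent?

Power = 0.9 A × 240 V = 216 W = 0.216 kW
Energy = 0.216 kW × 159 h = 34.344 kWh
Cost = 34.344 kWh × $0.34/kWh = $11.68

$11.68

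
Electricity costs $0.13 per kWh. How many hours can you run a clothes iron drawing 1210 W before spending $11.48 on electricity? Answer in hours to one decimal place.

73.0 h

Energy available = $11.48 ÷ $0.13/kWh = 88.3077 kWh
Hours = 88.3077 kWh ÷ 1.21 kW = 73.0 h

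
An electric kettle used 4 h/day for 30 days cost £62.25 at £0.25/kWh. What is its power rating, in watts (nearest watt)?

2075 W

Energy = £62.25 ÷ £0.25/kWh = 249 kWh
Runtime = 4 h/day × 30 days = 120 h
Power = 249 kWh ÷ 120 h = 2.075 kW = 2075 W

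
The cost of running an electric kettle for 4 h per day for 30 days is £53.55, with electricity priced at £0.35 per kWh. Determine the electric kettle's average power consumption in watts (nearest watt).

1275 W

Energy = £53.55 ÷ £0.35/kWh = 153 kWh
Runtime = 4 h/day × 30 days = 120 h
Power = 153 kWh ÷ 120 h = 1.275 kW = 1275 W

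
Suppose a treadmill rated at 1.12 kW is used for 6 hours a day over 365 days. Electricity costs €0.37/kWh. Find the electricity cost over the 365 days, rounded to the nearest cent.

€907.54

Runtime = 6 h/day × 365 days = 2190 h
Energy = 1.12 kW × 2190 h = 2452.8 kWh
Cost = 2452.8 kWh × €0.37/kWh = €907.54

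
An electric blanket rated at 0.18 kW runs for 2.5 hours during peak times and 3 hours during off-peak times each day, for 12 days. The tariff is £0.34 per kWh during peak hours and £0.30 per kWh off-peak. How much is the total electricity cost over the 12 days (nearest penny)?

Peak energy = 0.18 kW × 2.5 h × 12 = 5.4 kWh
Off-peak energy = 0.18 kW × 3 h × 12 = 6.48 kWh
Cost = 5.4 × £0.34 + 6.48 × £0.30 = £1.836 + £1.944 = £3.78

£3.78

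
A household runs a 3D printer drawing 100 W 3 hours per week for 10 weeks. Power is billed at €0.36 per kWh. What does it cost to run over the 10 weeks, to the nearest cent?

Runtime = 3 h/week × 10 weeks = 30 h
Energy = 0.1 kW × 30 h = 3 kWh
Cost = 3 kWh × €0.36/kWh = €1.08

€1.08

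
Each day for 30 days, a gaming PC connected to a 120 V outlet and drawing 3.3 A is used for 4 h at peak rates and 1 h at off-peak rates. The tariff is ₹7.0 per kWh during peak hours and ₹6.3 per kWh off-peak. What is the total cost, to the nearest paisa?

Power = 3.3 A × 120 V = 396 W = 0.396 kW
Peak energy = 0.396 kW × 4 h × 30 = 47.52 kWh
Off-peak energy = 0.396 kW × 1 h × 30 = 11.88 kWh
Cost = 47.52 × ₹7.0 + 11.88 × ₹6.3 = ₹332.64 + ₹74.844 = ₹407.48

₹407.48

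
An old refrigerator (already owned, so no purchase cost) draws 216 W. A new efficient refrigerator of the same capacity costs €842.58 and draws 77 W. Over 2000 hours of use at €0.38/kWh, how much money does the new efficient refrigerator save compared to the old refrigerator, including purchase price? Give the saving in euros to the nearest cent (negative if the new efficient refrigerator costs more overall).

old refrigerator: €0.00 + (216/1000) kW × 2000 h × €0.38 = €0.00 + €164.16 = €164.16
new efficient refrigerator: €842.58 + (77/1000) kW × 2000 h × €0.38 = €842.58 + €58.52 = €901.1
Saving = €164.16 − €901.1 = −€736.94

-€736.94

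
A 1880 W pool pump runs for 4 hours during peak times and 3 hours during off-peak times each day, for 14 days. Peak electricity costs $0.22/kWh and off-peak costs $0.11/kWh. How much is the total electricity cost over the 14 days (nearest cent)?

Peak energy = 1.88 kW × 4 h × 14 = 105.28 kWh
Off-peak energy = 1.88 kW × 3 h × 14 = 78.96 kWh
Cost = 105.28 × $0.22 + 78.96 × $0.11 = $23.1616 + $8.6856 = $31.85

$31.85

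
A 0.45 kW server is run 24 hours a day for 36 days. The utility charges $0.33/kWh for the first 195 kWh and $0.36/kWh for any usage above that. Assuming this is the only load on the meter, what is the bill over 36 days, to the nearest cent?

Runtime = 24 h × 36 = 864 h
Energy = 0.45 kW × 864 h = 388.8 kWh
Tier 1 (0–195 kWh): 195 × $0.33 = $64.35
Above 195 kWh: 193.8 × $0.36 = $69.768
Bill = $134.12

$134.12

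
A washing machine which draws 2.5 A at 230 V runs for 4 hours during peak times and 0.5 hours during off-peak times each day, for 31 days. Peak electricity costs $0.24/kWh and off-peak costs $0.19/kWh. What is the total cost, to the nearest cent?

$18.81

Power = 2.5 A × 230 V = 575 W = 0.575 kW
Peak energy = 0.575 kW × 4 h × 31 = 71.3 kWh
Off-peak energy = 0.575 kW × 0.5 h × 31 = 8.9125 kWh
Cost = 71.3 × $0.24 + 8.9125 × $0.19 = $17.112 + $1.693375 = $18.81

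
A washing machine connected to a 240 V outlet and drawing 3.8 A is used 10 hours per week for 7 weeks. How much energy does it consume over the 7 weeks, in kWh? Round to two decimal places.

Power = 3.8 A × 240 V = 912 W = 0.912 kW
Runtime = 10 h/week × 7 weeks = 70 h
Energy = 0.912 kW × 70 h = 63.84 kWh

63.84 kWh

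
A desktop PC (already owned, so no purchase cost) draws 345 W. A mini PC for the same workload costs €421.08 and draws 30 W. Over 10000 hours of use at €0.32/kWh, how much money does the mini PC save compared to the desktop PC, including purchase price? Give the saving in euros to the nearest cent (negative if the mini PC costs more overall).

desktop PC: €0.00 + (345/1000) kW × 10000 h × €0.32 = €0.00 + €1104 = €1104
mini PC: €421.08 + (30/1000) kW × 10000 h × €0.32 = €421.08 + €96 = €517.08
Saving = €1104 − €517.08 = €586.92

€586.92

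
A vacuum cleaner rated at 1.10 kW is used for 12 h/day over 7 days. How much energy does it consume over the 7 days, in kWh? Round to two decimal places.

Runtime = 12 h/day × 7 days = 84 h
Energy = 1.1 kW × 84 h = 92.4 kWh

92.40 kWh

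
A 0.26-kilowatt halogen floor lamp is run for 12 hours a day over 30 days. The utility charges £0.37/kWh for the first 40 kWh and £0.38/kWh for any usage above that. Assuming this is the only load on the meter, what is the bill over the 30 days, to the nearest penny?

£35.17

Runtime = 12 h/day × 30 days = 360 h
Energy = 0.26 kW × 360 h = 93.6 kWh
Tier 1 (0–40 kWh): 40 × £0.37 = £14.8
Above 40 kWh: 53.6 × £0.38 = £20.368
Bill = £35.17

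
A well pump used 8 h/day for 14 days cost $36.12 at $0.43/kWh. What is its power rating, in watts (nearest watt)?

Energy = $36.12 ÷ $0.43/kWh = 84 kWh
Runtime = 8 h/day × 14 days = 112 h
Power = 84 kWh ÷ 112 h = 0.75 kW = 750 W

750 W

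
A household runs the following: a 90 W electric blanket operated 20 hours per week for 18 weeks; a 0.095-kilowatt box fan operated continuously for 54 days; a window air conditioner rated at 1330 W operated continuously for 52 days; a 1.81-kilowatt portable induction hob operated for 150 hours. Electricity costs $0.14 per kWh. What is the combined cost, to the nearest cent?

$292.16

electric blanket: Runtime = 20 h/week × 18 weeks = 360 h
electric blanket: 0.09 kW × 360 h = 32.4 kWh
box fan: Runtime = 24 h × 54 = 1296 h
box fan: 0.095 kW × 1296 h = 123.12 kWh
window air conditioner: Runtime = 24 h × 52 = 1248 h
window air conditioner: 1.33 kW × 1248 h = 1659.84 kWh
portable induction hob: 1.81 kW × 150 h = 271.5 kWh
Total energy = 2086.86 kWh
Cost = 2086.86 × $0.14 = $292.16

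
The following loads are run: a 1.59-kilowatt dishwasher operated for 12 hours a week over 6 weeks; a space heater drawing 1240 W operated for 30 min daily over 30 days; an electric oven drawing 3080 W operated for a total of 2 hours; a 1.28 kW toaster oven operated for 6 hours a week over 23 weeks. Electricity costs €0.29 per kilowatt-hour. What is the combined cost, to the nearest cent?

€91.61

dishwasher: Runtime = 12 h/week × 6 weeks = 72 h
dishwasher: 1.59 kW × 72 h = 114.48 kWh
space heater: Runtime = 30 min × 30 = 900 min = 15 h
space heater: 1.24 kW × 15 h = 18.6 kWh
electric oven: 3.08 kW × 2 h = 6.16 kWh
toaster oven: Runtime = 6 h/week × 23 weeks = 138 h
toaster oven: 1.28 kW × 138 h = 176.64 kWh
Total energy = 315.88 kWh
Cost = 315.88 × €0.29 = €91.61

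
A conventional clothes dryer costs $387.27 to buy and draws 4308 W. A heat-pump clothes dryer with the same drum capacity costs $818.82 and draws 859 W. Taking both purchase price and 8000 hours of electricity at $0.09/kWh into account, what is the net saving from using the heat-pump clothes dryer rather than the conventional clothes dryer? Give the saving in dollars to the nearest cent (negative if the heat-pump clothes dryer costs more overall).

$2051.73

conventional clothes dryer: $387.27 + (4308/1000) kW × 8000 h × $0.09 = $387.27 + $3101.76 = $3489.03
heat-pump clothes dryer: $818.82 + (859/1000) kW × 8000 h × $0.09 = $818.82 + $618.48 = $1437.3
Saving = $3489.03 − $1437.3 = $2051.73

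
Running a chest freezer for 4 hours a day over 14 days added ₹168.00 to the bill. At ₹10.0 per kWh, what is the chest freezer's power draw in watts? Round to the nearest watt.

Energy = ₹168.00 ÷ ₹10.0/kWh = 16.8 kWh
Runtime = 4 h/day × 14 days = 56 h
Power = 16.8 kWh ÷ 56 h = 0.3 kW = 300 W

300 W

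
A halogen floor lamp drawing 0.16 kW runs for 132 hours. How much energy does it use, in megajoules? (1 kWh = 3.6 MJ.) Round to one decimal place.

76.0 MJ

Energy = 0.16 kW × 132 h = 21.12 kWh
= 21.12 × 3.6 MJ = 76.0 MJ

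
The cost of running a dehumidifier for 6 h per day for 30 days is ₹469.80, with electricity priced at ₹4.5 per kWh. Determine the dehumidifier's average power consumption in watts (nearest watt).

Energy = ₹469.80 ÷ ₹4.5/kWh = 104.4 kWh
Runtime = 6 h/day × 30 days = 180 h
Power = 104.4 kWh ÷ 180 h = 0.58 kW = 580 W

580 W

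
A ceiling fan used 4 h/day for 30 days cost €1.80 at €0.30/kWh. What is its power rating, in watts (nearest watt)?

50 W

Energy = €1.80 ÷ €0.30/kWh = 6 kWh
Runtime = 4 h/day × 30 days = 120 h
Power = 6 kWh ÷ 120 h = 0.05 kW = 50 W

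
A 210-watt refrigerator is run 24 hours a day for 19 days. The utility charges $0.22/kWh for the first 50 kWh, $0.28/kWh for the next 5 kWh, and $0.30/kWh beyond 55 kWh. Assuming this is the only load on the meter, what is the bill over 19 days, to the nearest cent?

Runtime = 24 h × 19 = 456 h
Energy = 0.21 kW × 456 h = 95.76 kWh
Tier 1 (0–50 kWh): 50 × $0.22 = $11
Tier 2 (50–55 kWh): 5 × $0.28 = $1.4
Above 55 kWh: 40.76 × $0.30 = $12.228
Bill = $24.63

$24.63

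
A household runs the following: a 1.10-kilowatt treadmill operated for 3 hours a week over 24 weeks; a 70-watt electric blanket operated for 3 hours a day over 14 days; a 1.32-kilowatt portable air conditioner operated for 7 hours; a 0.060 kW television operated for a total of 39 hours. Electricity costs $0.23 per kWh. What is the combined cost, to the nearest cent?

treadmill: Runtime = 3 h/week × 24 weeks = 72 h
treadmill: 1.1 kW × 72 h = 79.2 kWh
electric blanket: Runtime = 3 h/day × 14 days = 42 h
electric blanket: 0.07 kW × 42 h = 2.94 kWh
portable air conditioner: 1.32 kW × 7 h = 9.24 kWh
television: 0.06 kW × 39 h = 2.34 kWh
Total energy = 93.72 kWh
Cost = 93.72 × $0.23 = $21.56

$21.56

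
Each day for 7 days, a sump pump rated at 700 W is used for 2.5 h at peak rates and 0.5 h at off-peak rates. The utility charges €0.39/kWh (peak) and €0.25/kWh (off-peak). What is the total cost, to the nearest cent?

Peak energy = 0.7 kW × 2.5 h × 7 = 12.25 kWh
Off-peak energy = 0.7 kW × 0.5 h × 7 = 2.45 kWh
Cost = 12.25 × €0.39 + 2.45 × €0.25 = €4.7775 + €0.6125 = €5.39

€5.39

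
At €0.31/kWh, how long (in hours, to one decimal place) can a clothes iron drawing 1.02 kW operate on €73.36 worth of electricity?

Energy available = €73.36 ÷ €0.31/kWh = 236.6452 kWh
Hours = 236.6452 kWh ÷ 1.02 kW = 232.0 h

232.0 h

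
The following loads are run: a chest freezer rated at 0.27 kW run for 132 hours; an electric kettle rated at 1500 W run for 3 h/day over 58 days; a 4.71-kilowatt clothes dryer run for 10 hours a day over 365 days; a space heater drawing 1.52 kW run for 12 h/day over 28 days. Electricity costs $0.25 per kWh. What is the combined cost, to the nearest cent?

chest freezer: 0.27 kW × 132 h = 35.64 kWh
electric kettle: Runtime = 3 h/day × 58 days = 174 h
electric kettle: 1.5 kW × 174 h = 261 kWh
clothes dryer: Runtime = 10 h/day × 365 days = 3650 h
clothes dryer: 4.71 kW × 3650 h = 17191.5 kWh
space heater: Runtime = 12 h/day × 28 days = 336 h
space heater: 1.52 kW × 336 h = 510.72 kWh
Total energy = 17998.86 kWh
Cost = 17998.86 × $0.25 = $4499.72

$4499.72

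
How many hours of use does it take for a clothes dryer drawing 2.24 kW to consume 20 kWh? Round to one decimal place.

8.9 h

Hours = 20 kWh ÷ 2.24 kW = 8.9 h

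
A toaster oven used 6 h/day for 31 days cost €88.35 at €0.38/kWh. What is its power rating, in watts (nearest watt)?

Energy = €88.35 ÷ €0.38/kWh = 232.5 kWh
Runtime = 6 h/day × 31 days = 186 h
Power = 232.5 kWh ÷ 186 h = 1.25 kW = 1250 W

1250 W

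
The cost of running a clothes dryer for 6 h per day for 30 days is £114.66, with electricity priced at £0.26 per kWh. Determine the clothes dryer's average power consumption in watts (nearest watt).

2450 W

Energy = £114.66 ÷ £0.26/kWh = 441 kWh
Runtime = 6 h/day × 30 days = 180 h
Power = 441 kWh ÷ 180 h = 2.45 kW = 2450 W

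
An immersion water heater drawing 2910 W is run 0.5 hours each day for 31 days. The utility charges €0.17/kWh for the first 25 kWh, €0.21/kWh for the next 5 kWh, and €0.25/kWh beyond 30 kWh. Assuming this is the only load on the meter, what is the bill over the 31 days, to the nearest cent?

Runtime = 0.5 h/day × 31 days = 15.5 h
Energy = 2.91 kW × 15.5 h = 45.105 kWh
Tier 1 (0–25 kWh): 25 × €0.17 = €4.25
Tier 2 (25–30 kWh): 5 × €0.21 = €1.05
Above 30 kWh: 15.105 × €0.25 = €3.77625
Bill = €9.08

€9.08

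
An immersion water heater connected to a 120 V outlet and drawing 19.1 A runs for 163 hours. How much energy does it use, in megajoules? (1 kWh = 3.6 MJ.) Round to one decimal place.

1344.9 MJ

Power = 19.1 A × 120 V = 2292 W = 2.292 kW
Energy = 2.292 kW × 163 h = 373.596 kWh
= 373.596 × 3.6 MJ = 1344.9 MJ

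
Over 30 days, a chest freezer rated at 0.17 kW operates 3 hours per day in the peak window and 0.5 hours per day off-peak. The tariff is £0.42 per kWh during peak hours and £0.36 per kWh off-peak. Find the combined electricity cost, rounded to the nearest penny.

£7.34

Peak energy = 0.17 kW × 3 h × 30 = 15.3 kWh
Off-peak energy = 0.17 kW × 0.5 h × 30 = 2.55 kWh
Cost = 15.3 × £0.42 + 2.55 × £0.36 = £6.426 + £0.918 = £7.34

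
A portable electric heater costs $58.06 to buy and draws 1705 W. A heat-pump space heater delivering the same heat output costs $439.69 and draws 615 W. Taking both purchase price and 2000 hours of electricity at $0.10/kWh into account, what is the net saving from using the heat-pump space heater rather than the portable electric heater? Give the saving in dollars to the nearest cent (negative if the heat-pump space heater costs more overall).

-$163.63

portable electric heater: $58.06 + (1705/1000) kW × 2000 h × $0.10 = $58.06 + $341 = $399.06
heat-pump space heater: $439.69 + (615/1000) kW × 2000 h × $0.10 = $439.69 + $123 = $562.69
Saving = $399.06 − $562.69 = −$163.63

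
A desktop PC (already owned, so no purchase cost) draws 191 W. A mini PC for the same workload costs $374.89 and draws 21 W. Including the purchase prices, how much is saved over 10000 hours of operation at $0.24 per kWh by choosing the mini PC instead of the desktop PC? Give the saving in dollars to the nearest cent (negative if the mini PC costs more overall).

$33.11

desktop PC: $0.00 + (191/1000) kW × 10000 h × $0.24 = $0.00 + $458.4 = $458.4
mini PC: $374.89 + (21/1000) kW × 10000 h × $0.24 = $374.89 + $50.4 = $425.29
Saving = $458.4 − $425.29 = $33.11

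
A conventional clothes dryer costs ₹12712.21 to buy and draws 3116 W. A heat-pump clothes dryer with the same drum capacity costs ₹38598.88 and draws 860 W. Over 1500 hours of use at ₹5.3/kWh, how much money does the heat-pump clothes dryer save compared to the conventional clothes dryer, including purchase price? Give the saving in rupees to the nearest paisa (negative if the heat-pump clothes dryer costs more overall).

-₹7951.47

conventional clothes dryer: ₹12712.21 + (3116/1000) kW × 1500 h × ₹5.3 = ₹12712.21 + ₹24772.2 = ₹37484.41
heat-pump clothes dryer: ₹38598.88 + (860/1000) kW × 1500 h × ₹5.3 = ₹38598.88 + ₹6837 = ₹45435.88
Saving = ₹37484.41 − ₹45435.88 = −₹7951.47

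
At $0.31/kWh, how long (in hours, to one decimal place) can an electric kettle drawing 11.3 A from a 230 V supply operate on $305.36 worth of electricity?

379.0 h

Power = 11.3 A × 230 V = 2599 W = 2.599 kW
Energy available = $305.36 ÷ $0.31/kWh = 985.0323 kWh
Hours = 985.0323 kWh ÷ 2.599 kW = 379.0 h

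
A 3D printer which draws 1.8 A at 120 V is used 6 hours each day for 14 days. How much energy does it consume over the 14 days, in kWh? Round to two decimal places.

Power = 1.8 A × 120 V = 216 W = 0.216 kW
Runtime = 6 h/day × 14 days = 84 h
Energy = 0.216 kW × 84 h = 18.144 kWh ≈ 18.14 kWh

18.14 kWh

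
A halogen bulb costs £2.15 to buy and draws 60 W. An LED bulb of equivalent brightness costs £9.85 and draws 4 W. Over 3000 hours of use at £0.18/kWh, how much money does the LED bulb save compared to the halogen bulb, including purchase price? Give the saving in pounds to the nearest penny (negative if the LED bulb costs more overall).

halogen bulb: £2.15 + (60/1000) kW × 3000 h × £0.18 = £2.15 + £32.4 = £34.55
LED bulb: £9.85 + (4/1000) kW × 3000 h × £0.18 = £9.85 + £2.16 = £12.01
Saving = £34.55 − £12.01 = £22.54

£22.54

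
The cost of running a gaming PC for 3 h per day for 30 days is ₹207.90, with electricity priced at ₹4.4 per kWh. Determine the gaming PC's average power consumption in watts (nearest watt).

Energy = ₹207.90 ÷ ₹4.4/kWh = 47.25 kWh
Runtime = 3 h/day × 30 days = 90 h
Power = 47.25 kWh ÷ 90 h = 0.525 kW = 525 W

525 W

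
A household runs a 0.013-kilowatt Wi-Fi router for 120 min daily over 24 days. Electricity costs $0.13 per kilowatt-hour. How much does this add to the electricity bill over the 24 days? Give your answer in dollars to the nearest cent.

Runtime = 120 min × 24 = 2880 min = 48 h
Energy = 0.013 kW × 48 h = 0.624 kWh
Cost = 0.624 kWh × $0.13/kWh = $0.08

$0.08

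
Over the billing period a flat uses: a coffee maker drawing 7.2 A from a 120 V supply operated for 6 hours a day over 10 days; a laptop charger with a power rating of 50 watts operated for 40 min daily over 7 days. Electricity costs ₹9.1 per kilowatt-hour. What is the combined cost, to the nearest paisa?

coffee maker: Power = 7.2 A × 120 V = 864 W = 0.864 kW
coffee maker: Runtime = 6 h/day × 10 days = 60 h
coffee maker: 0.864 kW × 60 h = 51.84 kWh
laptop charger: Runtime = 40 min × 7 = 280 min = 4.666666… h
laptop charger: 0.05 kW × 4.666666… h = 0.233333… kWh
Total energy = 52.073333… kWh
Cost = 52.073333… × ₹9.1 = ₹473.87

₹473.87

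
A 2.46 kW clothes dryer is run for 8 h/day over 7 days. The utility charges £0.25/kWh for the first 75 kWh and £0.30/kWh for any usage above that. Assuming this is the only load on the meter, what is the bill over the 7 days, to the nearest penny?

Runtime = 8 h/day × 7 days = 56 h
Energy = 2.46 kW × 56 h = 137.76 kWh
Tier 1 (0–75 kWh): 75 × £0.25 = £18.75
Above 75 kWh: 62.76 × £0.30 = £18.828
Bill = £37.58

£37.58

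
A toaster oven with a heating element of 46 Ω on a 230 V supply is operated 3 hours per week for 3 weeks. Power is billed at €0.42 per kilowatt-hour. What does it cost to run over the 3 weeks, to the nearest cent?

Power = V²/R = 230²/46 = 1150 W = 1.15 kW
Runtime = 3 h/week × 3 weeks = 9 h
Energy = 1.15 kW × 9 h = 10.35 kWh
Cost = 10.35 kWh × €0.42/kWh = €4.35

€4.35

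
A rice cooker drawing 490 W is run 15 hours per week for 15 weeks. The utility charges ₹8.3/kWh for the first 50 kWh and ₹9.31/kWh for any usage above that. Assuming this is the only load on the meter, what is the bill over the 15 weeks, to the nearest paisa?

Runtime = 15 h/week × 15 weeks = 225 h
Energy = 0.49 kW × 225 h = 110.25 kWh
Tier 1 (0–50 kWh): 50 × ₹8.3 = ₹415
Above 50 kWh: 60.25 × ₹9.31 = ₹560.9275
Bill = ₹975.93

₹975.93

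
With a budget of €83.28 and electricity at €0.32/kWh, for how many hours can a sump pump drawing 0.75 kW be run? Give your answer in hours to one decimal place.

Energy available = €83.28 ÷ €0.32/kWh = 260.25 kWh
Hours = 260.25 kWh ÷ 0.75 kW = 347.0 h

347.0 h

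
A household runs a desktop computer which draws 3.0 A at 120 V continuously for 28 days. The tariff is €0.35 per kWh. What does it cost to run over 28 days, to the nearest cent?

€84.67

Power = 3.0 A × 120 V = 360 W = 0.36 kW
Runtime = 24 h × 28 = 672 h
Energy = 0.36 kW × 672 h = 241.92 kWh
Cost = 241.92 kWh × €0.35/kWh = €84.67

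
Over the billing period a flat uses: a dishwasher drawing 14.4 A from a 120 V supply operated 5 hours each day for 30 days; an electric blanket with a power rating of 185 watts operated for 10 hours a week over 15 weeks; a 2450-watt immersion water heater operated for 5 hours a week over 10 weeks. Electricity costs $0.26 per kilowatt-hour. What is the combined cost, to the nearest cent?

dishwasher: Power = 14.4 A × 120 V = 1728 W = 1.728 kW
dishwasher: Runtime = 5 h/day × 30 days = 150 h
dishwasher: 1.728 kW × 150 h = 259.2 kWh
electric blanket: Runtime = 10 h/week × 15 weeks = 150 h
electric blanket: 0.185 kW × 150 h = 27.75 kWh
immersion water heater: Runtime = 5 h/week × 10 weeks = 50 h
immersion water heater: 2.45 kW × 50 h = 122.5 kWh
Total energy = 409.45 kWh
Cost = 409.45 × $0.26 = $106.46

$106.46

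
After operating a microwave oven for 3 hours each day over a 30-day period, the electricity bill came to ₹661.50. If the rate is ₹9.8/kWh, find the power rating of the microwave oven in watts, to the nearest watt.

Energy = ₹661.50 ÷ ₹9.8/kWh = 67.5 kWh
Runtime = 3 h/day × 30 days = 90 h
Power = 67.5 kWh ÷ 90 h = 0.75 kW = 750 W

750 W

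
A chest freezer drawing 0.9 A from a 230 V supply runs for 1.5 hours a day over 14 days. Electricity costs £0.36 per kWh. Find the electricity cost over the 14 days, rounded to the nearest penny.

£1.56

Power = 0.9 A × 230 V = 207 W = 0.207 kW
Runtime = 1.5 h/day × 14 days = 21 h
Energy = 0.207 kW × 21 h = 4.347 kWh
Cost = 4.347 kWh × £0.36/kWh = £1.56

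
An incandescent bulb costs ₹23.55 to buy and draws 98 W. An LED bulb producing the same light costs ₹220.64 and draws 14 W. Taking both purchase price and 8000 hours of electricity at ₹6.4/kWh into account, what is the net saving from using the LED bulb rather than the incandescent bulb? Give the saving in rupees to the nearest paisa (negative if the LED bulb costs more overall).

incandescent bulb: ₹23.55 + (98/1000) kW × 8000 h × ₹6.4 = ₹23.55 + ₹5017.6 = ₹5041.15
LED bulb: ₹220.64 + (14/1000) kW × 8000 h × ₹6.4 = ₹220.64 + ₹716.8 = ₹937.44
Saving = ₹5041.15 − ₹937.44 = ₹4103.71

₹4103.71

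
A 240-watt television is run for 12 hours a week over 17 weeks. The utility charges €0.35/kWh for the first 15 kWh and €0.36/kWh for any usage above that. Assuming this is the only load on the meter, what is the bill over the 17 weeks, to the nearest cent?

Runtime = 12 h/week × 17 weeks = 204 h
Energy = 0.24 kW × 204 h = 48.96 kWh
Tier 1 (0–15 kWh): 15 × €0.35 = €5.25
Above 15 kWh: 33.96 × €0.36 = €12.2256
Bill = €17.48

€17.48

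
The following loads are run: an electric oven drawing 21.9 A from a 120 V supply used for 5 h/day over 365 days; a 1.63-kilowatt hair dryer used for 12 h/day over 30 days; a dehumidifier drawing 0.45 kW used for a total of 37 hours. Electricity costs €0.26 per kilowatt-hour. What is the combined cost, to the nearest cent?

electric oven: Power = 21.9 A × 120 V = 2628 W = 2.628 kW
electric oven: Runtime = 5 h/day × 365 days = 1825 h
electric oven: 2.628 kW × 1825 h = 4796.1 kWh
hair dryer: Runtime = 12 h/day × 30 days = 360 h
hair dryer: 1.63 kW × 360 h = 586.8 kWh
dehumidifier: 0.45 kW × 37 h = 16.65 kWh
Total energy = 5399.55 kWh
Cost = 5399.55 × €0.26 = €1403.88

€1403.88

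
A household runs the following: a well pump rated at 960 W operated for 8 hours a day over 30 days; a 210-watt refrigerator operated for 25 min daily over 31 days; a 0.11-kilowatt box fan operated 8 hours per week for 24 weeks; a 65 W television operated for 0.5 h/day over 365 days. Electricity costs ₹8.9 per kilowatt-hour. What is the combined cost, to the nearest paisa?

₹2368.25

well pump: Runtime = 8 h/day × 30 days = 240 h
well pump: 0.96 kW × 240 h = 230.4 kWh
refrigerator: Runtime = 25 min × 31 = 775 min = 12.916666… h
refrigerator: 0.21 kW × 12.916666… h = 2.7125 kWh
box fan: Runtime = 8 h/week × 24 weeks = 192 h
box fan: 0.11 kW × 192 h = 21.12 kWh
television: Runtime = 0.5 h/day × 365 days = 182.5 h
television: 0.065 kW × 182.5 h = 11.8625 kWh
Total energy = 266.095 kWh
Cost = 266.095 × ₹8.9 = ₹2368.25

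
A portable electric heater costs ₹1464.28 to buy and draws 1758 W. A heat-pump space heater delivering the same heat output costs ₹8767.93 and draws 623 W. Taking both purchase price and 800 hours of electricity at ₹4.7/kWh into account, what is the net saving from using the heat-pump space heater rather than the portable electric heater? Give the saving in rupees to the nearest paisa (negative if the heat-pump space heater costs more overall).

portable electric heater: ₹1464.28 + (1758/1000) kW × 800 h × ₹4.7 = ₹1464.28 + ₹6610.08 = ₹8074.36
heat-pump space heater: ₹8767.93 + (623/1000) kW × 800 h × ₹4.7 = ₹8767.93 + ₹2342.48 = ₹11110.41
Saving = ₹8074.36 − ₹11110.41 = −₹3036.05

-₹3036.05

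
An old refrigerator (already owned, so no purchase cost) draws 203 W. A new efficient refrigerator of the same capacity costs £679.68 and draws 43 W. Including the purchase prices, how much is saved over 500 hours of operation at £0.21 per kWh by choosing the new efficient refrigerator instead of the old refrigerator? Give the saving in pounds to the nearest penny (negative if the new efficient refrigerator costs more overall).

old refrigerator: £0.00 + (203/1000) kW × 500 h × £0.21 = £0.00 + £21.315 = £21.315
new efficient refrigerator: £679.68 + (43/1000) kW × 500 h × £0.21 = £679.68 + £4.515 = £684.195
Saving = £21.315 − £684.195 = −£662.88

-£662.88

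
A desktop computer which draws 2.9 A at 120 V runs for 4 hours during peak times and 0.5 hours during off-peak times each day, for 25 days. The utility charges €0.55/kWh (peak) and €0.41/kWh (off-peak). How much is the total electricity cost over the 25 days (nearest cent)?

€20.92

Power = 2.9 A × 120 V = 348 W = 0.348 kW
Peak energy = 0.348 kW × 4 h × 25 = 34.8 kWh
Off-peak energy = 0.348 kW × 0.5 h × 25 = 4.35 kWh
Cost = 34.8 × €0.55 + 4.35 × €0.41 = €19.14 + €1.7835 = €20.92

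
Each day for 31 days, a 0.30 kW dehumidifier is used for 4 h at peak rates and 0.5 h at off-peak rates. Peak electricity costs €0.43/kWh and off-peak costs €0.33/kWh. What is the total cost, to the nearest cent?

€17.53

Peak energy = 0.3 kW × 4 h × 31 = 37.2 kWh
Off-peak energy = 0.3 kW × 0.5 h × 31 = 4.65 kWh
Cost = 37.2 × €0.43 + 4.65 × €0.33 = €15.996 + €1.5345 = €17.53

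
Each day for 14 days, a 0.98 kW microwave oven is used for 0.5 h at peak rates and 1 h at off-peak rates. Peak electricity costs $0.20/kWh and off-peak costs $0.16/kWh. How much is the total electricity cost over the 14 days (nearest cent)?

$3.57

Peak energy = 0.98 kW × 0.5 h × 14 = 6.86 kWh
Off-peak energy = 0.98 kW × 1 h × 14 = 13.72 kWh
Cost = 6.86 × $0.20 + 13.72 × $0.16 = $1.372 + $2.1952 = $3.57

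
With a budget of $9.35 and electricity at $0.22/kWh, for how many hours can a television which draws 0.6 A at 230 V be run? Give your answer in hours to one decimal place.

Power = 0.6 A × 230 V = 138 W = 0.138 kW
Energy available = $9.35 ÷ $0.22/kWh = 42.5 kWh
Hours = 42.5 kWh ÷ 0.138 kW = 308.0 h

308.0 h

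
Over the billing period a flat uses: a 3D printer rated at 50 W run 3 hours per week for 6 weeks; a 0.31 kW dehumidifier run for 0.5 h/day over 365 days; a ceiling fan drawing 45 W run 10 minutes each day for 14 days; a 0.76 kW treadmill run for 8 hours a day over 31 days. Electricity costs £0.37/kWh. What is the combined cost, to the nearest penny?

3D printer: Runtime = 3 h/week × 6 weeks = 18 h
3D printer: 0.05 kW × 18 h = 0.9 kWh
dehumidifier: Runtime = 0.5 h/day × 365 days = 182.5 h
dehumidifier: 0.31 kW × 182.5 h = 56.575 kWh
ceiling fan: Runtime = 10 min × 14 = 140 min = 2.333333… h
ceiling fan: 0.045 kW × 2.333333… h = 0.105 kWh
treadmill: Runtime = 8 h/day × 31 days = 248 h
treadmill: 0.76 kW × 248 h = 188.48 kWh
Total energy = 246.06 kWh
Cost = 246.06 × £0.37 = £91.04

£91.04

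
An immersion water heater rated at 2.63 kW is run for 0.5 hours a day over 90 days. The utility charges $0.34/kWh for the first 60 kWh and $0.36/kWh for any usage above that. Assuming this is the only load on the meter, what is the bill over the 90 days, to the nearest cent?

$41.41

Runtime = 0.5 h/day × 90 days = 45 h
Energy = 2.63 kW × 45 h = 118.35 kWh
Tier 1 (0–60 kWh): 60 × $0.34 = $20.4
Above 60 kWh: 58.35 × $0.36 = $21.006
Bill = $41.41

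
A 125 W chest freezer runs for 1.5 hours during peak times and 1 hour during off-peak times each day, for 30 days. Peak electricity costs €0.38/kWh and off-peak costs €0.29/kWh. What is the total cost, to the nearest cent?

Peak energy = 0.125 kW × 1.5 h × 30 = 5.625 kWh
Off-peak energy = 0.125 kW × 1 h × 30 = 3.75 kWh
Cost = 5.625 × €0.38 + 3.75 × €0.29 = €2.1375 + €1.0875 = €3.23

€3.23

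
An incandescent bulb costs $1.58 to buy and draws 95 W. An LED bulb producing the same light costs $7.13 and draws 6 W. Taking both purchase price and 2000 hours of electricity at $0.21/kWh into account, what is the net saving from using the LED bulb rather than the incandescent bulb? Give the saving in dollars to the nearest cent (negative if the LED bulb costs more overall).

incandescent bulb: $1.58 + (95/1000) kW × 2000 h × $0.21 = $1.58 + $39.9 = $41.48
LED bulb: $7.13 + (6/1000) kW × 2000 h × $0.21 = $7.13 + $2.52 = $9.65
Saving = $41.48 − $9.65 = $31.83

$31.83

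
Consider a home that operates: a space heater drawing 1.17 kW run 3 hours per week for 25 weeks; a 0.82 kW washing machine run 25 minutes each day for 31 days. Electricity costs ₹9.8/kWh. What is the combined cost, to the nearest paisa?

₹963.75

space heater: Runtime = 3 h/week × 25 weeks = 75 h
space heater: 1.17 kW × 75 h = 87.75 kWh
washing machine: Runtime = 25 min × 31 = 775 min = 12.916666… h
washing machine: 0.82 kW × 12.916666… h = 10.591666… kWh
Total energy = 98.341666… kWh
Cost = 98.341666… × ₹9.8 = ₹963.75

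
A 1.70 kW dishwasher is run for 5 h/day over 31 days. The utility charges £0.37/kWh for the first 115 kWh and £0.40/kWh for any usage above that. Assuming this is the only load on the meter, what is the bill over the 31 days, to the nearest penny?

Runtime = 5 h/day × 31 days = 155 h
Energy = 1.7 kW × 155 h = 263.5 kWh
Tier 1 (0–115 kWh): 115 × £0.37 = £42.55
Above 115 kWh: 148.5 × £0.40 = £59.4
Bill = £101.95

£101.95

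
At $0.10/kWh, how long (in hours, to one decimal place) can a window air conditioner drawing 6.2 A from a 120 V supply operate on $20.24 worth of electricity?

272.0 h

Power = 6.2 A × 120 V = 744 W = 0.744 kW
Energy available = $20.24 ÷ $0.10/kWh = 202.4 kWh
Hours = 202.4 kWh ÷ 0.744 kW = 272.0 h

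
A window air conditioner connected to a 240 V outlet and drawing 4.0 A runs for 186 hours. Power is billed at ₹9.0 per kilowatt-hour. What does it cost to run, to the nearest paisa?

Power = 4.0 A × 240 V = 960 W = 0.96 kW
Energy = 0.96 kW × 186 h = 178.56 kWh
Cost = 178.56 kWh × ₹9.0/kWh = ₹1607.04

₹1607.04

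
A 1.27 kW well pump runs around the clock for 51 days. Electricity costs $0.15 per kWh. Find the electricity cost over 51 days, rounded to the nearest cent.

Runtime = 24 h × 51 = 1224 h
Energy = 1.27 kW × 1224 h = 1554.48 kWh
Cost = 1554.48 kWh × $0.15/kWh = $233.17

$233.17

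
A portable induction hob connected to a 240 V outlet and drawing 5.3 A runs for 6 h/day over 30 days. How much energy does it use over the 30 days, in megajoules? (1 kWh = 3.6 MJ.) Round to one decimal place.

Power = 5.3 A × 240 V = 1272 W = 1.272 kW
Runtime = 6 h/day × 30 days = 180 h
Energy = 1.272 kW × 180 h = 228.96 kWh
= 228.96 × 3.6 MJ = 824.3 MJ

824.3 MJ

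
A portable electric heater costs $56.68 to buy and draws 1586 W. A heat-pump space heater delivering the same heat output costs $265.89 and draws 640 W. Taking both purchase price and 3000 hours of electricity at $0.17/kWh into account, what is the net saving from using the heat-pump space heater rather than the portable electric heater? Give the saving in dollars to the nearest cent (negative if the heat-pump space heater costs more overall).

$273.25

portable electric heater: $56.68 + (1586/1000) kW × 3000 h × $0.17 = $56.68 + $808.86 = $865.54
heat-pump space heater: $265.89 + (640/1000) kW × 3000 h × $0.17 = $265.89 + $326.4 = $592.29
Saving = $865.54 − $592.29 = $273.25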